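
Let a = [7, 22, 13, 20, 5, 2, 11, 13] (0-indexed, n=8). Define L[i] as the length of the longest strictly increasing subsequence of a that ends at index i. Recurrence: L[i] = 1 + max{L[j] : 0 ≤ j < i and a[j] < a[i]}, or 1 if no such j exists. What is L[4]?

   i    0    1    2    3    4    5    6    7
a[i]    7   22   13   20    5    2   11   13
L[i]    1    2    2    3    1    1    2    3

1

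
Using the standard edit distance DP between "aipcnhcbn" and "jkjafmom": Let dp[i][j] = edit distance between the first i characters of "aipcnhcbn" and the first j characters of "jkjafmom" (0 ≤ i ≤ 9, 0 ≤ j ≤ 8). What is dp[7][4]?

   ''  j  k  j  a  f  m  o  m
''  0  1  2  3  4  5  6  7  8
 a  1  1  2  3  3  4  5  6  7
 i  2  2  2  3  4  4  5  6  7
 p  3  3  3  3  4  5  5  6  7
 c  4  4  4  4  4  5  6  6  7
 n  5  5  5  5  5  5  6  7  7
 h  6  6  6  6  6  6  6  7  8
 c  7  7  7  7  7  7  7  7  8
 b  8  8  8  8  8  8  8  8  8
 n  9  9  9  9  9  9  9  9  9

7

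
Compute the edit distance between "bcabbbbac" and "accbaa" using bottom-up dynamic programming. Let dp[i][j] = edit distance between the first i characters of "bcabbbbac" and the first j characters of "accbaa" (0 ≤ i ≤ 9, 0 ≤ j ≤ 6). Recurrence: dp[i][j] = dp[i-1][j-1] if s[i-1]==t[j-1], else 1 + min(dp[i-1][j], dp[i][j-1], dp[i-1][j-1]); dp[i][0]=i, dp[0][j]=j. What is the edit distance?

6

   ''  a  c  c  b  a  a
''  0  1  2  3  4  5  6
 b  1  1  2  3  3  4  5
 c  2  2  1  2  3  4  5
 a  3  2  2  2  3  3  4
 b  4  3  3  3  2  3  4
 b  5  4  4  4  3  3  4
 b  6  5  5  5  4  4  4
 b  7  6  6  6  5  5  5
 a  8  7  7  7  6  5  5
 c  9  8  7  7  7  6  6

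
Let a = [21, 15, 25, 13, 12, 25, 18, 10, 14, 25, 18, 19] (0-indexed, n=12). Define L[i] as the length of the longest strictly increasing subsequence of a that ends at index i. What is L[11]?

   i    0    1    2    3    4    5    6    7    8    9   10   11
a[i]   21   15   25   13   12   25   18   10   14   25   18   19
L[i]    1    1    2    1    1    2    2    1    2    3    3    4

4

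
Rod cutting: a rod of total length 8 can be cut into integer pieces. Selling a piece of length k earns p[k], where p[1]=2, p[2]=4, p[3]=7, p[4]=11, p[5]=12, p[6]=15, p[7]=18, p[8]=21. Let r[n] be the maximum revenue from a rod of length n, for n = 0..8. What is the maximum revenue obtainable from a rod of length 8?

22

   n    0    1    2    3    4    5    6    7    8
r[n]    0    2    4    7   11   13   15   18   22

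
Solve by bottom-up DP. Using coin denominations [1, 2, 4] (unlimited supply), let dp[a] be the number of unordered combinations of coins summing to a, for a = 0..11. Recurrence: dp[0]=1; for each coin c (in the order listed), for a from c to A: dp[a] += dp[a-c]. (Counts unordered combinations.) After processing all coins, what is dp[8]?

9

after  coin     0     1     2     3     4     5     6     7     8     9    10    11
          1     1     1     1     1     1     1     1     1     1     1     1     1
          2     1     1     2     2     3     3     4     4     5     5     6     6
          4     1     1     2     2     4     4     6     6     9     9    12    12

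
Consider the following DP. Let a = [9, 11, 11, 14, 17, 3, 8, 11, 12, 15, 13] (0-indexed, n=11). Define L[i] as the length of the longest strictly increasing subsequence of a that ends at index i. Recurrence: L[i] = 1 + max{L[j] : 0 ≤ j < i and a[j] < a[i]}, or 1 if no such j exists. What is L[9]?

   i    0    1    2    3    4    5    6    7    8    9   10
a[i]    9   11   11   14   17    3    8   11   12   15   13
L[i]    1    2    2    3    4    1    2    3    4    5    5

5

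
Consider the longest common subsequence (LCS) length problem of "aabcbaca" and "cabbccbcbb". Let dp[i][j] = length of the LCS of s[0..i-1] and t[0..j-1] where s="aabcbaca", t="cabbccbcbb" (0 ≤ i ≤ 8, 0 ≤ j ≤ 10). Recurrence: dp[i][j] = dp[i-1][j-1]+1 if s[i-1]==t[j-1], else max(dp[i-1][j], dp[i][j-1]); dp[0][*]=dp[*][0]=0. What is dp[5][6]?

   ''  c  a  b  b  c  c  b  c  b  b
''  0  0  0  0  0  0  0  0  0  0  0
 a  0  0  1  1  1  1  1  1  1  1  1
 a  0  0  1  1  1  1  1  1  1  1  1
 b  0  0  1  2  2  2  2  2  2  2  2
 c  0  1  1  2  2  3  3  3  3  3  3
 b  0  1  1  2  3  3  3  4  4  4  4
 a  0  1  2  2  3  3  3  4  4  4  4
 c  0  1  2  2  3  4  4  4  5  5  5
 a  0  1  2  2  3  4  4  4  5  5  5

3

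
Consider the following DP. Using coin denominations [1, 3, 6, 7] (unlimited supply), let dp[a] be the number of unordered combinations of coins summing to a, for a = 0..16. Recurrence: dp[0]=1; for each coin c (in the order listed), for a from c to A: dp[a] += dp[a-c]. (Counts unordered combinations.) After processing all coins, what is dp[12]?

after  coin     0     1     2     3     4     5     6     7     8     9    10    11    12    13    14    15    16
          1     1     1     1     1     1     1     1     1     1     1     1     1     1     1     1     1     1
          3     1     1     1     2     2     2     3     3     3     4     4     4     5     5     5     6     6
          6     1     1     1     2     2     2     4     4     4     6     6     6     9     9     9    12    12
          7     1     1     1     2     2     2     4     5     5     7     8     8    11    13    14    17    19

11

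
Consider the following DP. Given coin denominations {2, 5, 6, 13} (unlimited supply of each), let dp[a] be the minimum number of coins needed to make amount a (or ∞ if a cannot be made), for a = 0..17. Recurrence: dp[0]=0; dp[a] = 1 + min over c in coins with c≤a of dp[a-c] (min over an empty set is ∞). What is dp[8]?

2

 a  0  1  2  3  4  5  6  7  8  9 10 11 12 13 14 15 16 17
dp  0  -  1  -  2  1  1  2  2  3  2  2  2  1  3  2  3  3
(- denotes ∞ / unreachable)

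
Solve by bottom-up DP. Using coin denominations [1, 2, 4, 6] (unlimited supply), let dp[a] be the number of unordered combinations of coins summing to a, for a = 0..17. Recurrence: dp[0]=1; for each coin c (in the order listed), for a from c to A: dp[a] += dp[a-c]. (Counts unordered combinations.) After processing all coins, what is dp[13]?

after  coin     0     1     2     3     4     5     6     7     8     9    10    11    12    13    14    15    16    17
          1     1     1     1     1     1     1     1     1     1     1     1     1     1     1     1     1     1     1
          2     1     1     2     2     3     3     4     4     5     5     6     6     7     7     8     8     9     9
          4     1     1     2     2     4     4     6     6     9     9    12    12    16    16    20    20    25    25
          6     1     1     2     2     4     4     7     7    11    11    16    16    23    23    31    31    41    41

23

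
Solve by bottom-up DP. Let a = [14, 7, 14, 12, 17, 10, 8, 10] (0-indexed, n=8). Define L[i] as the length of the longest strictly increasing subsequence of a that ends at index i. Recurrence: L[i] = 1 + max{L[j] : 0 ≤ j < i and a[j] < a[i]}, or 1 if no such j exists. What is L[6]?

   i    0    1    2    3    4    5    6    7
a[i]   14    7   14   12   17   10    8   10
L[i]    1    1    2    2    3    2    2    3

2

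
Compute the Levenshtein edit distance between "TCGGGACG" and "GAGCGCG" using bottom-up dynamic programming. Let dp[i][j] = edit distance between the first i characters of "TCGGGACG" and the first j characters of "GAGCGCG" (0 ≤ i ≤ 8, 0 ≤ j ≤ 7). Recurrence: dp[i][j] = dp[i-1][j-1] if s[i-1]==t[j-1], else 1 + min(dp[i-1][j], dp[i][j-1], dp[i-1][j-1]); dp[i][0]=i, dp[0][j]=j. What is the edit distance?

   ''  G  A  G  C  G  C  G
''  0  1  2  3  4  5  6  7
 T  1  1  2  3  4  5  6  7
 C  2  2  2  3  3  4  5  6
 G  3  2  3  2  3  3  4  5
 G  4  3  3  3  3  3  4  4
 G  5  4  4  3  4  3  4  4
 A  6  5  4  4  4  4  4  5
 C  7  6  5  5  4  5  4  5
 G  8  7  6  5  5  4  5  4

4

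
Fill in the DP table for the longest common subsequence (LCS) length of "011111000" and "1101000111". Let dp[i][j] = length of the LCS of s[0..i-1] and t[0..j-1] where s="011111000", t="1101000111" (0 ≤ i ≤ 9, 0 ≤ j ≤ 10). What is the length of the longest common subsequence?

   ''  1  1  0  1  0  0  0  1  1  1
''  0  0  0  0  0  0  0  0  0  0  0
 0  0  0  0  1  1  1  1  1  1  1  1
 1  0  1  1  1  2  2  2  2  2  2  2
 1  0  1  2  2  2  2  2  2  3  3  3
 1  0  1  2  2  3  3  3  3  3  4  4
 1  0  1  2  2  3  3  3  3  4  4  5
 1  0  1  2  2  3  3  3  3  4  5  5
 0  0  1  2  3  3  4  4  4  4  5  5
 0  0  1  2  3  3  4  5  5  5  5  5
 0  0  1  2  3  3  4  5  6  6  6  6

6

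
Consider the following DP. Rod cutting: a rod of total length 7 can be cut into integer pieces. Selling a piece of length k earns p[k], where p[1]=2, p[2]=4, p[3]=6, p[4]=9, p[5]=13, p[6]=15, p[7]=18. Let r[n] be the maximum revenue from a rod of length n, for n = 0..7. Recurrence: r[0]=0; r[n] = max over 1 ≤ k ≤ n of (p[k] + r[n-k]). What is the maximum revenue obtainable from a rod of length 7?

   n    0    1    2    3    4    5    6    7
r[n]    0    2    4    6    9   13   15   18

18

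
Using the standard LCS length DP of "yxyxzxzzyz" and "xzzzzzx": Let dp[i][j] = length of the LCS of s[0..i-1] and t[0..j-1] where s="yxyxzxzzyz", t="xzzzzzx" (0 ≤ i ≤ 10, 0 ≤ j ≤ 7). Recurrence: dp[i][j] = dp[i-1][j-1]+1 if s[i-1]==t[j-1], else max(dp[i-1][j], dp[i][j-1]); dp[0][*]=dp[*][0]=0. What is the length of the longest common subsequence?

5

   ''  x  z  z  z  z  z  x
''  0  0  0  0  0  0  0  0
 y  0  0  0  0  0  0  0  0
 x  0  1  1  1  1  1  1  1
 y  0  1  1  1  1  1  1  1
 x  0  1  1  1  1  1  1  2
 z  0  1  2  2  2  2  2  2
 x  0  1  2  2  2  2  2  3
 z  0  1  2  3  3  3  3  3
 z  0  1  2  3  4  4  4  4
 y  0  1  2  3  4  4  4  4
 z  0  1  2  3  4  5  5  5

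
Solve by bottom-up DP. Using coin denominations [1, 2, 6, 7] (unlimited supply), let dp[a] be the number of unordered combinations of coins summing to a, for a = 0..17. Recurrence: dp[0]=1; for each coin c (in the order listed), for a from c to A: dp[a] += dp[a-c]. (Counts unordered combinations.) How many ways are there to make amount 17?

29

after  coin     0     1     2     3     4     5     6     7     8     9    10    11    12    13    14    15    16    17
          1     1     1     1     1     1     1     1     1     1     1     1     1     1     1     1     1     1     1
          2     1     1     2     2     3     3     4     4     5     5     6     6     7     7     8     8     9     9
          6     1     1     2     2     3     3     5     5     7     7     9     9    12    12    15    15    18    18
          7     1     1     2     2     3     3     5     6     8     9    11    12    15    17    21    23    27    29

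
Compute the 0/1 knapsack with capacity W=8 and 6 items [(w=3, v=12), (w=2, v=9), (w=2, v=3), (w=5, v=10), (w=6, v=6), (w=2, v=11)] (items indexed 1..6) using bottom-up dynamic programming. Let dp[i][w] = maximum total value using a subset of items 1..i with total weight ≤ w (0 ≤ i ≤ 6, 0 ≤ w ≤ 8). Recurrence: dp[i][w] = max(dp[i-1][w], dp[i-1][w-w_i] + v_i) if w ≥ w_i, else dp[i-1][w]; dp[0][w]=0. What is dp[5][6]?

21

i\w   0   1   2   3   4   5   6   7   8
  0   0   0   0   0   0   0   0   0   0
  1   0   0   0  12  12  12  12  12  12
  2   0   0   9  12  12  21  21  21  21
  3   0   0   9  12  12  21  21  24  24
  4   0   0   9  12  12  21  21  24  24
  5   0   0   9  12  12  21  21  24  24
  6   0   0  11  12  20  23  23  32  32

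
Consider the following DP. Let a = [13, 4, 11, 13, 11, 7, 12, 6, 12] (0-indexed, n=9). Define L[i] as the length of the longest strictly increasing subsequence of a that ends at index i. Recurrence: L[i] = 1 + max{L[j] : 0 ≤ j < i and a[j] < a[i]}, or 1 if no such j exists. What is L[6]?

3

   i    0    1    2    3    4    5    6    7    8
a[i]   13    4   11   13   11    7   12    6   12
L[i]    1    1    2    3    2    2    3    2    3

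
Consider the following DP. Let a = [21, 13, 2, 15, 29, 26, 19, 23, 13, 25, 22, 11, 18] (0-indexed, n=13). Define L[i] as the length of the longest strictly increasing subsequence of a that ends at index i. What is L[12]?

   i    0    1    2    3    4    5    6    7    8    9   10   11   12
a[i]   21   13    2   15   29   26   19   23   13   25   22   11   18
L[i]    1    1    1    2    3    3    3    4    2    5    4    2    3

3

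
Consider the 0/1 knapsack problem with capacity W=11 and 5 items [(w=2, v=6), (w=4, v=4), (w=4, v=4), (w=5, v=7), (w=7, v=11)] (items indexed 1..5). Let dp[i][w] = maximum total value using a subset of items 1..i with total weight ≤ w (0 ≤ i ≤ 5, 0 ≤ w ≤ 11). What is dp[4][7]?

13

i\w   0   1   2   3   4   5   6   7   8   9  10  11
  0   0   0   0   0   0   0   0   0   0   0   0   0
  1   0   0   6   6   6   6   6   6   6   6   6   6
  2   0   0   6   6   6   6  10  10  10  10  10  10
  3   0   0   6   6   6   6  10  10  10  10  14  14
  4   0   0   6   6   6   7  10  13  13  13  14  17
  5   0   0   6   6   6   7  10  13  13  17  17  17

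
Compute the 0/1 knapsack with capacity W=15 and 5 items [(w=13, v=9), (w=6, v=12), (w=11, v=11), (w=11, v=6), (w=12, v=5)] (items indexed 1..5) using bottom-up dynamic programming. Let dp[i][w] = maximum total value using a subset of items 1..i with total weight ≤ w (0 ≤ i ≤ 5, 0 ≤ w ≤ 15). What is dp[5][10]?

i\w   0   1   2   3   4   5   6   7   8   9  10  11  12  13  14  15
  0   0   0   0   0   0   0   0   0   0   0   0   0   0   0   0   0
  1   0   0   0   0   0   0   0   0   0   0   0   0   0   9   9   9
  2   0   0   0   0   0   0  12  12  12  12  12  12  12  12  12  12
  3   0   0   0   0   0   0  12  12  12  12  12  12  12  12  12  12
  4   0   0   0   0   0   0  12  12  12  12  12  12  12  12  12  12
  5   0   0   0   0   0   0  12  12  12  12  12  12  12  12  12  12

12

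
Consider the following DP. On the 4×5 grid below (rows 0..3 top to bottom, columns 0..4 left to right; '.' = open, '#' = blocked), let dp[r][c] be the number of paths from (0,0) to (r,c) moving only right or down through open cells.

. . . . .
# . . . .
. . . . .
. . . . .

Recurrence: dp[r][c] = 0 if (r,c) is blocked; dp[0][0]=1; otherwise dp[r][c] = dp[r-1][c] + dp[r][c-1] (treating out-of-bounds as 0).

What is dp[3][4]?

r\c   0   1   2   3   4
  0   1   1   1   1   1
  1   0   1   2   3   4
  2   0   1   3   6  10
  3   0   1   4  10  20

20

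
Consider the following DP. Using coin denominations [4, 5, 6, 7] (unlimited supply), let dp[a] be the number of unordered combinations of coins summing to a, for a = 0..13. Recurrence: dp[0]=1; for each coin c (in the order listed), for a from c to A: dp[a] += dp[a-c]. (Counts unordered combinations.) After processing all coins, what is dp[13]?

after  coin     0     1     2     3     4     5     6     7     8     9    10    11    12    13
          4     1     0     0     0     1     0     0     0     1     0     0     0     1     0
          5     1     0     0     0     1     1     0     0     1     1     1     0     1     1
          6     1     0     0     0     1     1     1     0     1     1     2     1     2     1
          7     1     0     0     0     1     1     1     1     1     1     2     2     3     2

2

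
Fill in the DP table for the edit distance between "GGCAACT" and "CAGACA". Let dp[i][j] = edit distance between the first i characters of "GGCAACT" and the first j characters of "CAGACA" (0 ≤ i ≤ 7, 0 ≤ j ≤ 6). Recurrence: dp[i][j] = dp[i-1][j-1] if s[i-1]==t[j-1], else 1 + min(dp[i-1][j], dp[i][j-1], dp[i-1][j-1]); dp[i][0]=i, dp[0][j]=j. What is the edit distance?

4

   ''  C  A  G  A  C  A
''  0  1  2  3  4  5  6
 G  1  1  2  2  3  4  5
 G  2  2  2  2  3  4  5
 C  3  2  3  3  3  3  4
 A  4  3  2  3  3  4  3
 A  5  4  3  3  3  4  4
 C  6  5  4  4  4  3  4
 T  7  6  5  5  5  4  4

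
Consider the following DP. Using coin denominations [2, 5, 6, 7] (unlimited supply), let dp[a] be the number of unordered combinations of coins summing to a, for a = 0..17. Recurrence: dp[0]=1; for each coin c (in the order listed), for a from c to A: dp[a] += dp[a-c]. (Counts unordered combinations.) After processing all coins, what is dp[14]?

after  coin     0     1     2     3     4     5     6     7     8     9    10    11    12    13    14    15    16    17
          2     1     0     1     0     1     0     1     0     1     0     1     0     1     0     1     0     1     0
          5     1     0     1     0     1     1     1     1     1     1     2     1     2     1     2     2     2     2
          6     1     0     1     0     1     1     2     1     2     1     3     2     4     2     4     3     5     4
          7     1     0     1     0     1     1     2     2     2     2     3     3     5     4     6     5     7     7

6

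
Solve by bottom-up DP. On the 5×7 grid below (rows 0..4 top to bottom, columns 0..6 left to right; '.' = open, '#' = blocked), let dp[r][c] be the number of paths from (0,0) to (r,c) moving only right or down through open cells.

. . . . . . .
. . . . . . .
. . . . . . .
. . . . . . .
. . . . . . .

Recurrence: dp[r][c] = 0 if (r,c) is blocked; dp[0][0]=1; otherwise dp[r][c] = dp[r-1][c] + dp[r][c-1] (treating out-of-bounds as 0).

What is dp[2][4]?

15

r\c   0   1   2   3   4   5   6
  0   1   1   1   1   1   1   1
  1   1   2   3   4   5   6   7
  2   1   3   6  10  15  21  28
  3   1   4  10  20  35  56  84
  4   1   5  15  35  70 126 210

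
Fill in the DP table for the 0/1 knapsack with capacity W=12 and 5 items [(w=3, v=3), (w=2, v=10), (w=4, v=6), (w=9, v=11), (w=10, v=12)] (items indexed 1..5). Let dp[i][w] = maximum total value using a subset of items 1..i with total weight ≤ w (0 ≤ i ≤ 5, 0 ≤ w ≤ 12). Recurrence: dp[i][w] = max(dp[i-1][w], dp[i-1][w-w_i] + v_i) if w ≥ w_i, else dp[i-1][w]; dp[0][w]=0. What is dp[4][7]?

i\w   0   1   2   3   4   5   6   7   8   9  10  11  12
  0   0   0   0   0   0   0   0   0   0   0   0   0   0
  1   0   0   0   3   3   3   3   3   3   3   3   3   3
  2   0   0  10  10  10  13  13  13  13  13  13  13  13
  3   0   0  10  10  10  13  16  16  16  19  19  19  19
  4   0   0  10  10  10  13  16  16  16  19  19  21  21
  5   0   0  10  10  10  13  16  16  16  19  19  21  22

16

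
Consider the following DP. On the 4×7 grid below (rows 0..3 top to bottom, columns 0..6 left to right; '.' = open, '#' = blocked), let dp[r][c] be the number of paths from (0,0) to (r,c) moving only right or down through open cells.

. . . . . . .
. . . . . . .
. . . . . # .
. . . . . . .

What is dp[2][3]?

10

r\c   0   1   2   3   4   5   6
  0   1   1   1   1   1   1   1
  1   1   2   3   4   5   6   7
  2   1   3   6  10  15   0   7
  3   1   4  10  20  35  35  42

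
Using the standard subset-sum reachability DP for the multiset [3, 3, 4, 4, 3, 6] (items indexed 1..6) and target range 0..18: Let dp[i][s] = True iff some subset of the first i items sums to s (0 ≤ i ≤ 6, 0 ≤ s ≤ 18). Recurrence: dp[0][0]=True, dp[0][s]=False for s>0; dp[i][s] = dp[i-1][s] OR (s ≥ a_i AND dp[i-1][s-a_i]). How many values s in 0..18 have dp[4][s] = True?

i\s   0   1   2   3   4   5   6   7   8   9  10  11  12  13  14  15  16  17  18
  0   T   F   F   F   F   F   F   F   F   F   F   F   F   F   F   F   F   F   F
  1   T   F   F   T   F   F   F   F   F   F   F   F   F   F   F   F   F   F   F
  2   T   F   F   T   F   F   T   F   F   F   F   F   F   F   F   F   F   F   F
  3   T   F   F   T   T   F   T   T   F   F   T   F   F   F   F   F   F   F   F
  4   T   F   F   T   T   F   T   T   T   F   T   T   F   F   T   F   F   F   F
  5   T   F   F   T   T   F   T   T   T   T   T   T   F   T   T   F   F   T   F
  6   T   F   F   T   T   F   T   T   T   T   T   T   T   T   T   T   T   T   F

9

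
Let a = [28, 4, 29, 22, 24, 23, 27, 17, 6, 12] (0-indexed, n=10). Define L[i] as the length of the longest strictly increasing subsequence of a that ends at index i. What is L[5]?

3

   i    0    1    2    3    4    5    6    7    8    9
a[i]   28    4   29   22   24   23   27   17    6   12
L[i]    1    1    2    2    3    3    4    2    2    3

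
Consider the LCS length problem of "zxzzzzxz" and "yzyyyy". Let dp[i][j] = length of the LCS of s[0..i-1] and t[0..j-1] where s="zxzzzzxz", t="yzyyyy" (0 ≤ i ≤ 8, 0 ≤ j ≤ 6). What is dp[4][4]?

1

   ''  y  z  y  y  y  y
''  0  0  0  0  0  0  0
 z  0  0  1  1  1  1  1
 x  0  0  1  1  1  1  1
 z  0  0  1  1  1  1  1
 z  0  0  1  1  1  1  1
 z  0  0  1  1  1  1  1
 z  0  0  1  1  1  1  1
 x  0  0  1  1  1  1  1
 z  0  0  1  1  1  1  1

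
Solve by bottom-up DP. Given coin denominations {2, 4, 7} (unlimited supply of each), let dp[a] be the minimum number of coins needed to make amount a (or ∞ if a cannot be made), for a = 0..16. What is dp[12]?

 a  0  1  2  3  4  5  6  7  8  9 10 11 12 13 14 15 16
dp  0  -  1  -  1  -  2  1  2  2  3  2  3  3  2  3  3
(- denotes ∞ / unreachable)

3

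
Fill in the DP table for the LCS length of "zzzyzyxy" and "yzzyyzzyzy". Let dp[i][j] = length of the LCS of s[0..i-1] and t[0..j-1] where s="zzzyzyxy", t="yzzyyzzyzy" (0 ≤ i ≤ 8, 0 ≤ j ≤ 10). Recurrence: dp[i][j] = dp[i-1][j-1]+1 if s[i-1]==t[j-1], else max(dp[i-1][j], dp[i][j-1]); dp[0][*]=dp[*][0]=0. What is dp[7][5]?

   ''  y  z  z  y  y  z  z  y  z  y
''  0  0  0  0  0  0  0  0  0  0  0
 z  0  0  1  1  1  1  1  1  1  1  1
 z  0  0  1  2  2  2  2  2  2  2  2
 z  0  0  1  2  2  2  3  3  3  3  3
 y  0  1  1  2  3  3  3  3  4  4  4
 z  0  1  2  2  3  3  4  4  4  5  5
 y  0  1  2  2  3  4  4  4  5  5  6
 x  0  1  2  2  3  4  4  4  5  5  6
 y  0  1  2  2  3  4  4  4  5  5  6

4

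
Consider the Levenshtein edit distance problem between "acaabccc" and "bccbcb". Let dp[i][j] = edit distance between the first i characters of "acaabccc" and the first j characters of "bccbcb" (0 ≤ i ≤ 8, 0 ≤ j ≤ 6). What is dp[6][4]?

4

   ''  b  c  c  b  c  b
''  0  1  2  3  4  5  6
 a  1  1  2  3  4  5  6
 c  2  2  1  2  3  4  5
 a  3  3  2  2  3  4  5
 a  4  4  3  3  3  4  5
 b  5  4  4  4  3  4  4
 c  6  5  4  4  4  3  4
 c  7  6  5  4  5  4  4
 c  8  7  6  5  5  5  5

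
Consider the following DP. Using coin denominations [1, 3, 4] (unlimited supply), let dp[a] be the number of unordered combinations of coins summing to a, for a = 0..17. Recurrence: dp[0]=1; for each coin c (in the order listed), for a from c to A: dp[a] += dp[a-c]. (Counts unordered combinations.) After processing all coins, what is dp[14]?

after  coin     0     1     2     3     4     5     6     7     8     9    10    11    12    13    14    15    16    17
          1     1     1     1     1     1     1     1     1     1     1     1     1     1     1     1     1     1     1
          3     1     1     1     2     2     2     3     3     3     4     4     4     5     5     5     6     6     6
          4     1     1     1     2     3     3     4     5     6     7     8     9    11    12    13    15    17    18

13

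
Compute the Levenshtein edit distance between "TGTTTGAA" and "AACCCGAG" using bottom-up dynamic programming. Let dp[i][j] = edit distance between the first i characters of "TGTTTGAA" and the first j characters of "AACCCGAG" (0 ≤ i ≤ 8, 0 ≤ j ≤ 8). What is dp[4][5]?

5

   ''  A  A  C  C  C  G  A  G
''  0  1  2  3  4  5  6  7  8
 T  1  1  2  3  4  5  6  7  8
 G  2  2  2  3  4  5  5  6  7
 T  3  3  3  3  4  5  6  6  7
 T  4  4  4  4  4  5  6  7  7
 T  5  5  5  5  5  5  6  7  8
 G  6  6  6  6  6  6  5  6  7
 A  7  6  6  7  7  7  6  5  6
 A  8  7  6  7  8  8  7  6  6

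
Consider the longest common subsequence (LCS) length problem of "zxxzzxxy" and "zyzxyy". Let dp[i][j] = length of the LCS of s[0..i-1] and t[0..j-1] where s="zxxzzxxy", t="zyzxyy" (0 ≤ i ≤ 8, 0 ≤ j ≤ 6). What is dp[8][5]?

   ''  z  y  z  x  y  y
''  0  0  0  0  0  0  0
 z  0  1  1  1  1  1  1
 x  0  1  1  1  2  2  2
 x  0  1  1  1  2  2  2
 z  0  1  1  2  2  2  2
 z  0  1  1  2  2  2  2
 x  0  1  1  2  3  3  3
 x  0  1  1  2  3  3  3
 y  0  1  2  2  3  4  4

4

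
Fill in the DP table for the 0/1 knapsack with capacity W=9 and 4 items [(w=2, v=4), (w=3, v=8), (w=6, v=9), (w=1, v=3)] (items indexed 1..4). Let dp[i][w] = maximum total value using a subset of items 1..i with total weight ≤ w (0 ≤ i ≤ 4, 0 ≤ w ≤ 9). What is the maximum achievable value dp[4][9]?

17

i\w   0   1   2   3   4   5   6   7   8   9
  0   0   0   0   0   0   0   0   0   0   0
  1   0   0   4   4   4   4   4   4   4   4
  2   0   0   4   8   8  12  12  12  12  12
  3   0   0   4   8   8  12  12  12  13  17
  4   0   3   4   8  11  12  15  15  15  17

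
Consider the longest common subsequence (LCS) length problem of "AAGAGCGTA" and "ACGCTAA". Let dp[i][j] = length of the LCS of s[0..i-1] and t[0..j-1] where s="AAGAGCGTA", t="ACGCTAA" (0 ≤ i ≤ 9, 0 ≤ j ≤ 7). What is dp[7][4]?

   ''  A  C  G  C  T  A  A
''  0  0  0  0  0  0  0  0
 A  0  1  1  1  1  1  1  1
 A  0  1  1  1  1  1  2  2
 G  0  1  1  2  2  2  2  2
 A  0  1  1  2  2  2  3  3
 G  0  1  1  2  2  2  3  3
 C  0  1  2  2  3  3  3  3
 G  0  1  2  3  3  3  3  3
 T  0  1  2  3  3  4  4  4
 A  0  1  2  3  3  4  5  5

3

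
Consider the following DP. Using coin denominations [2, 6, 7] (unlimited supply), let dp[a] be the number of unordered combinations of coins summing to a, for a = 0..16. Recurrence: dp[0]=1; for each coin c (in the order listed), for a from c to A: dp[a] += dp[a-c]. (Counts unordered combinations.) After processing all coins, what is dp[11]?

1

after  coin     0     1     2     3     4     5     6     7     8     9    10    11    12    13    14    15    16
          2     1     0     1     0     1     0     1     0     1     0     1     0     1     0     1     0     1
          6     1     0     1     0     1     0     2     0     2     0     2     0     3     0     3     0     3
          7     1     0     1     0     1     0     2     1     2     1     2     1     3     2     4     2     4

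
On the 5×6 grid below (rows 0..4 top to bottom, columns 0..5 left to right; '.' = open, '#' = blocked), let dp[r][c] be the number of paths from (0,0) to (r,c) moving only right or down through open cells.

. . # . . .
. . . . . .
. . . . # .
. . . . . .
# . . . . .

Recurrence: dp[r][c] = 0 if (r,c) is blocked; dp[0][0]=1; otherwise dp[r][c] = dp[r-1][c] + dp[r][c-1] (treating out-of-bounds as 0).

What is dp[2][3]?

r\c   0   1   2   3   4   5
  0   1   1   0   0   0   0
  1   1   2   2   2   2   2
  2   1   3   5   7   0   2
  3   1   4   9  16  16  18
  4   0   4  13  29  45  63

7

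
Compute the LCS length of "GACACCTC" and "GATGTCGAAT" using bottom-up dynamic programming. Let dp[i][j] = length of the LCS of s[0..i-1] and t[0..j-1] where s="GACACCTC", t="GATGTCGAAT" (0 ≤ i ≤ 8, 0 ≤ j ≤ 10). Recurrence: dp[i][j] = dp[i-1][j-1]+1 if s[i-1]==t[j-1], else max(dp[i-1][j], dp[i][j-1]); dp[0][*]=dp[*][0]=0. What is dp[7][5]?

3

   ''  G  A  T  G  T  C  G  A  A  T
''  0  0  0  0  0  0  0  0  0  0  0
 G  0  1  1  1  1  1  1  1  1  1  1
 A  0  1  2  2  2  2  2  2  2  2  2
 C  0  1  2  2  2  2  3  3  3  3  3
 A  0  1  2  2  2  2  3  3  4  4  4
 C  0  1  2  2  2  2  3  3  4  4  4
 C  0  1  2  2  2  2  3  3  4  4  4
 T  0  1  2  3  3  3  3  3  4  4  5
 C  0  1  2  3  3  3  4  4  4  4  5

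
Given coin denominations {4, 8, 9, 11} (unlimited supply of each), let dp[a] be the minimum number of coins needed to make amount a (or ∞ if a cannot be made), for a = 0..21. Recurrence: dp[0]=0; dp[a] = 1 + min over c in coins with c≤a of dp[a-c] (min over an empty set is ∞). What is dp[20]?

2

 a  0  1  2  3  4  5  6  7  8  9 10 11 12 13 14 15 16 17 18 19 20 21
dp  0  -  -  -  1  -  -  -  1  1  -  1  2  2  -  2  2  2  2  2  2  3
(- denotes ∞ / unreachable)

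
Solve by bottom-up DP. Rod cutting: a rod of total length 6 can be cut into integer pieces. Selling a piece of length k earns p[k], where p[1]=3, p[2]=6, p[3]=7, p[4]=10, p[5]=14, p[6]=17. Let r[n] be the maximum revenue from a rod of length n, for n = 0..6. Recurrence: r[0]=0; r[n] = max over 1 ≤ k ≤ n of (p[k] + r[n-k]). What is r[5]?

15

   n    0    1    2    3    4    5    6
r[n]    0    3    6    9   12   15   18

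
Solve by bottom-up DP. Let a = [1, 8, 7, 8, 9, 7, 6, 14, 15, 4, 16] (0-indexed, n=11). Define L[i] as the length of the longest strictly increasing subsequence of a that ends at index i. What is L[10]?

7

   i    0    1    2    3    4    5    6    7    8    9   10
a[i]    1    8    7    8    9    7    6   14   15    4   16
L[i]    1    2    2    3    4    2    2    5    6    2    7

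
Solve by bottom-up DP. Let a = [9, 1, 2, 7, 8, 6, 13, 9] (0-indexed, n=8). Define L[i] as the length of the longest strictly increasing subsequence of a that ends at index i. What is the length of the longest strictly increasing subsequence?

   i    0    1    2    3    4    5    6    7
a[i]    9    1    2    7    8    6   13    9
L[i]    1    1    2    3    4    3    5    5

5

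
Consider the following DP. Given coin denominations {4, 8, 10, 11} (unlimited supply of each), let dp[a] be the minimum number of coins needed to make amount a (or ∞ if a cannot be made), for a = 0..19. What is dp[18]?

2

 a  0  1  2  3  4  5  6  7  8  9 10 11 12 13 14 15 16 17 18 19
dp  0  -  -  -  1  -  -  -  1  -  1  1  2  -  2  2  2  -  2  2
(- denotes ∞ / unreachable)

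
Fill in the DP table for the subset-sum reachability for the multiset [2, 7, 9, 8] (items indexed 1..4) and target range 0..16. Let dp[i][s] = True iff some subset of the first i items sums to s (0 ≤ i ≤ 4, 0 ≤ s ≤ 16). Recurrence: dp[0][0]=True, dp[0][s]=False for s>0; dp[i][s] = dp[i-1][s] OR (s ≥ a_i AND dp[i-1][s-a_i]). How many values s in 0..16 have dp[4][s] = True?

9

i\s   0   1   2   3   4   5   6   7   8   9  10  11  12  13  14  15  16
  0   T   F   F   F   F   F   F   F   F   F   F   F   F   F   F   F   F
  1   T   F   T   F   F   F   F   F   F   F   F   F   F   F   F   F   F
  2   T   F   T   F   F   F   F   T   F   T   F   F   F   F   F   F   F
  3   T   F   T   F   F   F   F   T   F   T   F   T   F   F   F   F   T
  4   T   F   T   F   F   F   F   T   T   T   T   T   F   F   F   T   T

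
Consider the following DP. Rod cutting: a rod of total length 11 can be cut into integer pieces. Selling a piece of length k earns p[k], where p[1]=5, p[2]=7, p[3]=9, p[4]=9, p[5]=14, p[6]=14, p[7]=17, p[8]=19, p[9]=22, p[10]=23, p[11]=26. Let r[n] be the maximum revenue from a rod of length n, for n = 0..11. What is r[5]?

   n    0    1    2    3    4    5    6    7    8    9   10   11
r[n]    0    5   10   15   20   25   30   35   40   45   50   55

25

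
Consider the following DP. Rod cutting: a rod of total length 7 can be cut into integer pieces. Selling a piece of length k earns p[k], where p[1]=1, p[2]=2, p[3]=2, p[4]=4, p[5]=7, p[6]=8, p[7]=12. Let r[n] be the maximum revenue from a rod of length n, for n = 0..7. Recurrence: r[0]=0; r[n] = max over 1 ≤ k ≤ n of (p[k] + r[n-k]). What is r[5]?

7

   n    0    1    2    3    4    5    6    7
r[n]    0    1    2    3    4    7    8   12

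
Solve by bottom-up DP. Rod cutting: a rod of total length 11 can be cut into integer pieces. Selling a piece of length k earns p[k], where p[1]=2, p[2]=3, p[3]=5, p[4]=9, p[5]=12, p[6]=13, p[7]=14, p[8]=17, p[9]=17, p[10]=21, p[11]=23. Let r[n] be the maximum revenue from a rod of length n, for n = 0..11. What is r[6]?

   n    0    1    2    3    4    5    6    7    8    9   10   11
r[n]    0    2    4    6    9   12   14   16   18   21   24   26

14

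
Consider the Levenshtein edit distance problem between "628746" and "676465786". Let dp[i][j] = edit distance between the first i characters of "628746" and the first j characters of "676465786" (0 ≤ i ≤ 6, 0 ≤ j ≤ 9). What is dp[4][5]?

4

   ''  6  7  6  4  6  5  7  8  6
''  0  1  2  3  4  5  6  7  8  9
 6  1  0  1  2  3  4  5  6  7  8
 2  2  1  1  2  3  4  5  6  7  8
 8  3  2  2  2  3  4  5  6  6  7
 7  4  3  2  3  3  4  5  5  6  7
 4  5  4  3  3  3  4  5  6  6  7
 6  6  5  4  3  4  3  4  5  6  6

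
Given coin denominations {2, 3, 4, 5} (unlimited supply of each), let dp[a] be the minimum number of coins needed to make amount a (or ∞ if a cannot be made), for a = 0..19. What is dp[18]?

 a  0  1  2  3  4  5  6  7  8  9 10 11 12 13 14 15 16 17 18 19
dp  0  -  1  1  1  1  2  2  2  2  2  3  3  3  3  3  4  4  4  4
(- denotes ∞ / unreachable)

4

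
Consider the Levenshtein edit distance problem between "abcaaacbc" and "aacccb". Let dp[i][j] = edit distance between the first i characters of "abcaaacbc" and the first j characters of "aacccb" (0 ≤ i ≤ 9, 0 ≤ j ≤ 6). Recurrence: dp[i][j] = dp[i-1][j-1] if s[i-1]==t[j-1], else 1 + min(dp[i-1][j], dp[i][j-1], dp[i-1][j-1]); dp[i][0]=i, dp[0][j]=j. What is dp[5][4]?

   ''  a  a  c  c  c  b
''  0  1  2  3  4  5  6
 a  1  0  1  2  3  4  5
 b  2  1  1  2  3  4  4
 c  3  2  2  1  2  3  4
 a  4  3  2  2  2  3  4
 a  5  4  3  3  3  3  4
 a  6  5  4  4  4  4  4
 c  7  6  5  4  4  4  5
 b  8  7  6  5  5  5  4
 c  9  8  7  6  5  5  5

3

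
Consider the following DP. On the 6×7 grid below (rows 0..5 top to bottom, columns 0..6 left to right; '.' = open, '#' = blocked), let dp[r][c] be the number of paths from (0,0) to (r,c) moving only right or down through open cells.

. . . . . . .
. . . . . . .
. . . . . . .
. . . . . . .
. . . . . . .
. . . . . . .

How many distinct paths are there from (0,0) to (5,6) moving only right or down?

r\c   0   1   2   3   4   5   6
  0   1   1   1   1   1   1   1
  1   1   2   3   4   5   6   7
  2   1   3   6  10  15  21  28
  3   1   4  10  20  35  56  84
  4   1   5  15  35  70 126 210
  5   1   6  21  56 126 252 462

462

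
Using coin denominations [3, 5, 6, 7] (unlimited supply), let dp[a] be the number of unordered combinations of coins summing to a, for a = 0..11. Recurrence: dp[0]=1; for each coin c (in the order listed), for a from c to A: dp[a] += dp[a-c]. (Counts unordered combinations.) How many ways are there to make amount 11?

after  coin     0     1     2     3     4     5     6     7     8     9    10    11
          3     1     0     0     1     0     0     1     0     0     1     0     0
          5     1     0     0     1     0     1     1     0     1     1     1     1
          6     1     0     0     1     0     1     2     0     1     2     1     2
          7     1     0     0     1     0     1     2     1     1     2     2     2

2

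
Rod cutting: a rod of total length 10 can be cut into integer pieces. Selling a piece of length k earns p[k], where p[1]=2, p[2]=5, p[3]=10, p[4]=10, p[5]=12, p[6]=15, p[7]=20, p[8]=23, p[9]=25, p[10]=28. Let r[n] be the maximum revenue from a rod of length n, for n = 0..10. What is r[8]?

25

   n    0    1    2    3    4    5    6    7    8    9   10
r[n]    0    2    5   10   12   15   20   22   25   30   32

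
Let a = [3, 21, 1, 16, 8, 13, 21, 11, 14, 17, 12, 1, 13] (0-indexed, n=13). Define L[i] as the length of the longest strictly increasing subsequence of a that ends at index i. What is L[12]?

   i    0    1    2    3    4    5    6    7    8    9   10   11   12
a[i]    3   21    1   16    8   13   21   11   14   17   12    1   13
L[i]    1    2    1    2    2    3    4    3    4    5    4    1    5

5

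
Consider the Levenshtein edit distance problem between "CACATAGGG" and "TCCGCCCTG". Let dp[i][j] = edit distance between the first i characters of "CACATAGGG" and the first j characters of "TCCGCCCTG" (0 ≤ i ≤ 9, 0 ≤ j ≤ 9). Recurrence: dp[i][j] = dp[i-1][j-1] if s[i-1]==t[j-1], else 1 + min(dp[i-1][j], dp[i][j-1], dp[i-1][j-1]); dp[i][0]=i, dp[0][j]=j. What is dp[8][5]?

   ''  T  C  C  G  C  C  C  T  G
''  0  1  2  3  4  5  6  7  8  9
 C  1  1  1  2  3  4  5  6  7  8
 A  2  2  2  2  3  4  5  6  7  8
 C  3  3  2  2  3  3  4  5  6  7
 A  4  4  3  3  3  4  4  5  6  7
 T  5  4  4  4  4  4  5  5  5  6
 A  6  5  5  5  5  5  5  6  6  6
 G  7  6  6  6  5  6  6  6  7  6
 G  8  7  7  7  6  6  7  7  7  7
 G  9  8  8  8  7  7  7  8  8  7

6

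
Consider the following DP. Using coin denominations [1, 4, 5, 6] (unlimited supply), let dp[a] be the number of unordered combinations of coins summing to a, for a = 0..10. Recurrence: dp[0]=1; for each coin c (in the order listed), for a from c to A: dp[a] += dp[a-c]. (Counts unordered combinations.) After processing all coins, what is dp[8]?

after  coin     0     1     2     3     4     5     6     7     8     9    10
          1     1     1     1     1     1     1     1     1     1     1     1
          4     1     1     1     1     2     2     2     2     3     3     3
          5     1     1     1     1     2     3     3     3     4     5     6
          6     1     1     1     1     2     3     4     4     5     6     8

5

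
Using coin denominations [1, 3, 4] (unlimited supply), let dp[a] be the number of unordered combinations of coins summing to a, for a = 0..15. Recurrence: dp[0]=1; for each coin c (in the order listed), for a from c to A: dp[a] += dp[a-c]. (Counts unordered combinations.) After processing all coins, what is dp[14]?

13

after  coin     0     1     2     3     4     5     6     7     8     9    10    11    12    13    14    15
          1     1     1     1     1     1     1     1     1     1     1     1     1     1     1     1     1
          3     1     1     1     2     2     2     3     3     3     4     4     4     5     5     5     6
          4     1     1     1     2     3     3     4     5     6     7     8     9    11    12    13    15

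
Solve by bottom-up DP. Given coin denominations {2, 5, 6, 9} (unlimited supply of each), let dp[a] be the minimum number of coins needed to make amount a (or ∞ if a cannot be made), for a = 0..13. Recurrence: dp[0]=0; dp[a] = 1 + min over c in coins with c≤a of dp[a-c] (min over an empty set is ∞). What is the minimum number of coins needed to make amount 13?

 a  0  1  2  3  4  5  6  7  8  9 10 11 12 13
dp  0  -  1  -  2  1  1  2  2  1  2  2  2  3
(- denotes ∞ / unreachable)

3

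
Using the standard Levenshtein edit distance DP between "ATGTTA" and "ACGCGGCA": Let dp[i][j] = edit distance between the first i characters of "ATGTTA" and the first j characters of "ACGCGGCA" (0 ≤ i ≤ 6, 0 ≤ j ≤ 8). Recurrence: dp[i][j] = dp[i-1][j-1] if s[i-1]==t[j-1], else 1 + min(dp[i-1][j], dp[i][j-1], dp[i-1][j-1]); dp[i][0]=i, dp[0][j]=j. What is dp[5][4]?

   ''  A  C  G  C  G  G  C  A
''  0  1  2  3  4  5  6  7  8
 A  1  0  1  2  3  4  5  6  7
 T  2  1  1  2  3  4  5  6  7
 G  3  2  2  1  2  3  4  5  6
 T  4  3  3  2  2  3  4  5  6
 T  5  4  4  3  3  3  4  5  6
 A  6  5  5  4  4  4  4  5  5

3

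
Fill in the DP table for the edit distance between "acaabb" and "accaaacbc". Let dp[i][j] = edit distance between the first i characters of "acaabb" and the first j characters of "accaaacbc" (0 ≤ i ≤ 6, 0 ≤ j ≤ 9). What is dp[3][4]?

   ''  a  c  c  a  a  a  c  b  c
''  0  1  2  3  4  5  6  7  8  9
 a  1  0  1  2  3  4  5  6  7  8
 c  2  1  0  1  2  3  4  5  6  7
 a  3  2  1  1  1  2  3  4  5  6
 a  4  3  2  2  1  1  2  3  4  5
 b  5  4  3  3  2  2  2  3  3  4
 b  6  5  4  4  3  3  3  3  3  4

1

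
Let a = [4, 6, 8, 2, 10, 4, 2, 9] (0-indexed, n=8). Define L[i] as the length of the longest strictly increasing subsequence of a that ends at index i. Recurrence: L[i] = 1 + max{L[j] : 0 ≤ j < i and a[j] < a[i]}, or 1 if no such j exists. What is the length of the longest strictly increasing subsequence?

   i    0    1    2    3    4    5    6    7
a[i]    4    6    8    2   10    4    2    9
L[i]    1    2    3    1    4    2    1    4

4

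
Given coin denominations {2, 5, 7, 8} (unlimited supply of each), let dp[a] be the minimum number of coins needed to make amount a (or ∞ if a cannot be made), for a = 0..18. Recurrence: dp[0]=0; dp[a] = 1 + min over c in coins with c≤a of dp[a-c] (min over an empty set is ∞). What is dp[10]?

 a  0  1  2  3  4  5  6  7  8  9 10 11 12 13 14 15 16 17 18
dp  0  -  1  -  2  1  3  1  1  2  2  3  2  2  2  2  2  3  3
(- denotes ∞ / unreachable)

2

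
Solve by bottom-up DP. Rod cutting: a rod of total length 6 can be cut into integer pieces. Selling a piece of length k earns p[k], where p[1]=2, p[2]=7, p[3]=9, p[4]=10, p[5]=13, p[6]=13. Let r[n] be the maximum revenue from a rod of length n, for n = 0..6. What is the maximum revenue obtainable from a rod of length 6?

21

   n    0    1    2    3    4    5    6
r[n]    0    2    7    9   14   16   21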